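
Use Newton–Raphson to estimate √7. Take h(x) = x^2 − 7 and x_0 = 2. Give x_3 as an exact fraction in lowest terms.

108497/41008

h'(x) = 2x.
h(2) = −3, h'(2) = 4, so x_1 = 2 − (−3)/4 = 11/4.
h(11/4) = 9/16, h'(11/4) = 11/2, so x_2 = (11/4) − (9/16)/(11/2) = 233/88.
h(233/88) = 81/7744, h'(233/88) = 233/44, so x_3 = (233/88) − (81/7744)/(233/44) = 108497/41008.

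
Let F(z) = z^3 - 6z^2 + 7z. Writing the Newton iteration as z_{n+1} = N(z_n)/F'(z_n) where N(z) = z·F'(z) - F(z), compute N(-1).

-8

F'(z) = 3z^2 - 12z + 7.
N(z) = z·F'(z) - F(z) = z·(3z^2 - 12z + 7) - (z^3 - 6z^2 + 7z) = 2z^3 - 6z^2.
N(-1) = -8.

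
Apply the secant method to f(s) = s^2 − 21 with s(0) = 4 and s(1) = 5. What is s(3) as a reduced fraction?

f(4) = −5, f(5) = 4. s(2) = 5 − 4·(5 − 4)/(4 − (−5)) = 41/9.
f(5) = 4, f(41/9) = −20/81. s(3) = (41/9) − (−20/81)·((41/9) − 5)/((−20/81) − 4) = 197/43.

197/43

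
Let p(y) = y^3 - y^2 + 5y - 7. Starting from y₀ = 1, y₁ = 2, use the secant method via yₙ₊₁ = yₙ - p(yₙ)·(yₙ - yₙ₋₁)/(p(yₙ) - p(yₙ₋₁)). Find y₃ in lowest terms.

1007/787

p(1) = -2, p(2) = 7. y₂ = 2 - 7·(2 - 1)/(7 - (-2)) = 11/9.
p(2) = 7, p(11/9) = -406/729. y₃ = (11/9) - (-406/729)·((11/9) - 2)/((-406/729) - 7) = 1007/787.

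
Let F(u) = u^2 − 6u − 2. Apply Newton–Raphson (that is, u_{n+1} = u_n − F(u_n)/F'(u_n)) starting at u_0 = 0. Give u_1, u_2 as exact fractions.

F'(u) = 2u − 6.
F(0) = −2, F'(0) = −6, so u_1 = 0 − (−2)/(−6) = −1/3.
F(−1/3) = 1/9, F'(−1/3) = −20/3, so u_2 = (−1/3) − (1/9)/(−20/3) = −19/60.

u_1 = −1/3, u_2 = −19/60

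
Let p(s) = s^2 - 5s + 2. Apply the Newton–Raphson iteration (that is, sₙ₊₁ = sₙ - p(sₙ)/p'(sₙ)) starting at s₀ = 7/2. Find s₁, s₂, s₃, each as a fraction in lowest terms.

s₁ = 41/8, s₂ = 1553/336, s₃ = 2186017/479136

p'(s) = 2s - 5.
p(7/2) = -13/4, p'(7/2) = 2, so s₁ = (7/2) - (-13/4)/2 = 41/8.
p(41/8) = 169/64, p'(41/8) = 21/4, so s₂ = (41/8) - (169/64)/(21/4) = 1553/336.
p(1553/336) = 28561/112896, p'(1553/336) = 713/168, so s₃ = (1553/336) - (28561/112896)/(713/168) = 2186017/479136.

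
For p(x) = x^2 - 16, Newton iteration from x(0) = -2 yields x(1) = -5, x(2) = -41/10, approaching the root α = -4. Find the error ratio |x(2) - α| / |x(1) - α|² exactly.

x(1) - α = -5 - (-4) = -5 + 4 = -1, so |x(1) - α| = 1.
x(2) - α = -41/10 - (-4) = -41/10 + 4 = -1/10, so |x(2) - α| = 1/10.
|x(1) - α|² = 1.
Ratio = (1/10) / 1 = 1/10.

1/10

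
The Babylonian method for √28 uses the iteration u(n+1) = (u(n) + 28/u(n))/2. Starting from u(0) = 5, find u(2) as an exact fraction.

u(1) = (5 + 28/5)/2 = 53/10.
u(2) = (53/10 + 28/(53/10))/2 = 5609/1060.

5609/1060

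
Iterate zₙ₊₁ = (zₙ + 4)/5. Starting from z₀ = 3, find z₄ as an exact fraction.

z₁ = (3 + 4)/5 = 7/5.
z₂ = ((7/5) + 4)/5 = 27/25.
z₃ = ((27/25) + 4)/5 = 127/125.
z₄ = ((127/125) + 4)/5 = 627/625.

627/625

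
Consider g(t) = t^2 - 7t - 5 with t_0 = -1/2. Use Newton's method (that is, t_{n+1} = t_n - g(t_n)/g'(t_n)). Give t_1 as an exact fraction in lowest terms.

g'(t) = 2t - 7.
g(-1/2) = -5/4, g'(-1/2) = -8, so t_1 = (-1/2) - (-5/4)/(-8) = -21/32.

-21/32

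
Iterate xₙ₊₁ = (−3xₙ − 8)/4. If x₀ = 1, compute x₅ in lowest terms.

−1691/1024

x₁ = (−3·1 − 8)/4 = −11/4.
x₂ = (−3·(−11/4) − 8)/4 = 1/16.
x₃ = (−3·(1/16) − 8)/4 = −131/64.
x₄ = (−3·(−131/64) − 8)/4 = −119/256.
x₅ = (−3·(−119/256) − 8)/4 = −1691/1024.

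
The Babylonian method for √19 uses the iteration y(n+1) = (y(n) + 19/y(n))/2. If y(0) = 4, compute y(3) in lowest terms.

11916881/2733920

y(1) = (4 + 19/4)/2 = 35/8.
y(2) = (35/8 + 19/(35/8))/2 = 2441/560.
y(3) = (2441/560 + 19/(2441/560))/2 = 11916881/2733920.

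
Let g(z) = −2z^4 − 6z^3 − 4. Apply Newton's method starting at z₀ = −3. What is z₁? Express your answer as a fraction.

g'(z) = −8z^3 − 18z^2.
g(−3) = −4, g'(−3) = 54, so z₁ = (−3) − (−4)/54 = −79/27.

−79/27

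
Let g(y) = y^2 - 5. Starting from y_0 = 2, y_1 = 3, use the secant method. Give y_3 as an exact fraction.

29/13

g(2) = -1, g(3) = 4. y_2 = 3 - 4·(3 - 2)/(4 - (-1)) = 11/5.
g(3) = 4, g(11/5) = -4/25. y_3 = (11/5) - (-4/25)·((11/5) - 3)/((-4/25) - 4) = 29/13.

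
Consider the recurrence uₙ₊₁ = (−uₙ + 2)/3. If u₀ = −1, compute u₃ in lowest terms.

5/9

u₁ = (−(−1) + 2)/3 = 1.
u₂ = (−1 + 2)/3 = 1/3.
u₃ = (−(1/3) + 2)/3 = 5/9.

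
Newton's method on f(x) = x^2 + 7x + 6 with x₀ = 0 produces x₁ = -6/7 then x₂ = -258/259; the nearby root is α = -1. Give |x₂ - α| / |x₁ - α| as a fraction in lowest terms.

x₁ - α = -6/7 - (-1) = -6/7 + 1 = 1/7, so |x₁ - α| = 1/7.
x₂ - α = -258/259 - (-1) = -258/259 + 1 = 1/259, so |x₂ - α| = 1/259.
Ratio = (1/259) / (1/7) = 1/37.

1/37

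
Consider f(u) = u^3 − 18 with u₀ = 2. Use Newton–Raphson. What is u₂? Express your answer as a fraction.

6857/2601

f'(u) = 3u^2.
f(2) = −10, f'(2) = 12, so u₁ = 2 − (−10)/12 = 17/6.
f(17/6) = 1025/216, f'(17/6) = 289/12, so u₂ = (17/6) − (1025/216)/(289/12) = 6857/2601.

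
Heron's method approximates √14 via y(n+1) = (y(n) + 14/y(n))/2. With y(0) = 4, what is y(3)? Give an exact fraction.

y(1) = (4 + 14/4)/2 = 15/4.
y(2) = (15/4 + 14/(15/4))/2 = 449/120.
y(3) = (449/120 + 14/(449/120))/2 = 403201/107760.

403201/107760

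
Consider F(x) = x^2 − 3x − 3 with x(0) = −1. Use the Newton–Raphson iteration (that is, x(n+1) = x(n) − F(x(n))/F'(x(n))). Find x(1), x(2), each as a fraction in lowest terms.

x(1) = −4/5, x(2) = −91/115

F'(x) = 2x − 3.
F(−1) = 1, F'(−1) = −5, so x(1) = (−1) − 1/(−5) = −4/5.
F(−4/5) = 1/25, F'(−4/5) = −23/5, so x(2) = (−4/5) − (1/25)/(−23/5) = −91/115.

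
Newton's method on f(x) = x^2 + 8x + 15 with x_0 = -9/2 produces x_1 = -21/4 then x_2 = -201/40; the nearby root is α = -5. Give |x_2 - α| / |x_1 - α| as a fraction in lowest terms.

x_1 - α = -21/4 - (-5) = -21/4 + 5 = -1/4, so |x_1 - α| = 1/4.
x_2 - α = -201/40 - (-5) = -201/40 + 5 = -1/40, so |x_2 - α| = 1/40.
Ratio = (1/40) / (1/4) = 1/10.

1/10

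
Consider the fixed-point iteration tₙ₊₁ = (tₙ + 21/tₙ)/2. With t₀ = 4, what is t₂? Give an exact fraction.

2713/592

t₁ = (4 + 21/4)/2 = 37/8.
t₂ = (37/8 + 21/(37/8))/2 = 2713/592.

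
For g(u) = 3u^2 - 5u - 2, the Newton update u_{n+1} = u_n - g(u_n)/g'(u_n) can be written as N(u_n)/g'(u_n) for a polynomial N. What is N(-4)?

50

g'(u) = 6u - 5.
N(u) = u·g'(u) - g(u) = u·(6u - 5) - (3u^2 - 5u - 2) = 3u^2 + 2.
N(-4) = 50.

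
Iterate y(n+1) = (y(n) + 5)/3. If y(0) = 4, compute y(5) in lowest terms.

203/81

y(1) = (4 + 5)/3 = 3.
y(2) = (3 + 5)/3 = 8/3.
y(3) = ((8/3) + 5)/3 = 23/9.
y(4) = ((23/9) + 5)/3 = 68/27.
y(5) = ((68/27) + 5)/3 = 203/81.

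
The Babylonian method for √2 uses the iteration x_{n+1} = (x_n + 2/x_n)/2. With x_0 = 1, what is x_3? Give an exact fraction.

x_1 = (1 + 2/1)/2 = 3/2.
x_2 = (3/2 + 2/(3/2))/2 = 17/12.
x_3 = (17/12 + 2/(17/12))/2 = 577/408.

577/408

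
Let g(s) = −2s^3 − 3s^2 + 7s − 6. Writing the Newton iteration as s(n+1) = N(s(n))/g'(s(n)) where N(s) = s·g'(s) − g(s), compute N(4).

g'(s) = −6s^2 − 6s + 7.
N(s) = s·g'(s) − g(s) = s·(−6s^2 − 6s + 7) − (−2s^3 − 3s^2 + 7s − 6) = −4s^3 − 3s^2 + 6.
N(4) = −298.

−298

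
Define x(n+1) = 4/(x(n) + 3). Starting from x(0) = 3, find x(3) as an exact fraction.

x(1) = 4/(3 + 3) = 2/3.
x(2) = 4/(2/3 + 3) = 12/11.
x(3) = 4/(12/11 + 3) = 44/45.

44/45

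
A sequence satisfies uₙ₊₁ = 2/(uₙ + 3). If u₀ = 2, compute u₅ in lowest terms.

u₁ = 2/(2 + 3) = 2/5.
u₂ = 2/(2/5 + 3) = 10/17.
u₃ = 2/(10/17 + 3) = 34/61.
u₄ = 2/(34/61 + 3) = 122/217.
u₅ = 2/(122/217 + 3) = 434/773.

434/773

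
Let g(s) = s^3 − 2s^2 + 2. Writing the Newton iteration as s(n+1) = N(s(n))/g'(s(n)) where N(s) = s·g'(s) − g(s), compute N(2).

g'(s) = 3s^2 − 4s.
N(s) = s·g'(s) − g(s) = s·(3s^2 − 4s) − (s^3 − 2s^2 + 2) = 2s^3 − 2s^2 − 2.
N(2) = 6.

6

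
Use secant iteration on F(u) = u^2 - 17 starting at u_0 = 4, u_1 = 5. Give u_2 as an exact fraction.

F(4) = -1, F(5) = 8. u_2 = 5 - 8·(5 - 4)/(8 - (-1)) = 37/9.

37/9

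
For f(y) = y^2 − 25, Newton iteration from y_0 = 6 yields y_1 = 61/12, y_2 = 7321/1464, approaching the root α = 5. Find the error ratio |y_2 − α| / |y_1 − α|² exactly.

6/61

y_1 − α = 61/12 − 5 = 1/12, so |y_1 − α| = 1/12.
y_2 − α = 7321/1464 − 5 = 1/1464, so |y_2 − α| = 1/1464.
|y_1 − α|² = 1/144.
Ratio = (1/1464) / (1/144) = 6/61.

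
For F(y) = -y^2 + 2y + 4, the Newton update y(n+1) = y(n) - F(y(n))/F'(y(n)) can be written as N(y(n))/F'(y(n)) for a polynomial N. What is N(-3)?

-13

F'(y) = -2y + 2.
N(y) = y·F'(y) - F(y) = y·(-2y + 2) - (-y^2 + 2y + 4) = -y^2 - 4.
N(-3) = -13.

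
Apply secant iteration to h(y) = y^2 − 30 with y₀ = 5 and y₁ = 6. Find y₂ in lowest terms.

h(5) = −5, h(6) = 6. y₂ = 6 − 6·(6 − 5)/(6 − (−5)) = 60/11.

60/11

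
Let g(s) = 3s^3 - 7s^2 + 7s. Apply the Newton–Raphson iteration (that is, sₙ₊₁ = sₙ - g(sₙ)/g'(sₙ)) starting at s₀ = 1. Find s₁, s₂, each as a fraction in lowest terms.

g'(s) = 9s^2 - 14s + 7.
g(1) = 3, g'(1) = 2, so s₁ = 1 - 3/2 = -1/2.
g(-1/2) = -45/8, g'(-1/2) = 65/4, so s₂ = (-1/2) - (-45/8)/(65/4) = -2/13.

s₁ = -1/2, s₂ = -2/13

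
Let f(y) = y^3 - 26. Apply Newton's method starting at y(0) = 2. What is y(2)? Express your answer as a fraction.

f'(y) = 3y^2.
f(2) = -18, f'(2) = 12, so y(1) = 2 - (-18)/12 = 7/2.
f(7/2) = 135/8, f'(7/2) = 147/4, so y(2) = (7/2) - (135/8)/(147/4) = 149/49.

149/49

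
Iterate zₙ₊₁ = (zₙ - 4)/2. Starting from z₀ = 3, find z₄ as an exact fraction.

z₁ = (3 - 4)/2 = -1/2.
z₂ = ((-1/2) - 4)/2 = -9/4.
z₃ = ((-9/4) - 4)/2 = -25/8.
z₄ = ((-25/8) - 4)/2 = -57/16.

-57/16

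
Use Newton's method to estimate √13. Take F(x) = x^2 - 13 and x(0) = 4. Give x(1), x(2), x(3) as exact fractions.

x(1) = 29/8, x(2) = 1673/464, x(3) = 5597777/1552544

F'(x) = 2x.
F(4) = 3, F'(4) = 8, so x(1) = 4 - 3/8 = 29/8.
F(29/8) = 9/64, F'(29/8) = 29/4, so x(2) = (29/8) - (9/64)/(29/4) = 1673/464.
F(1673/464) = 81/215296, F'(1673/464) = 1673/232, so x(3) = (1673/464) - (81/215296)/(1673/232) = 5597777/1552544.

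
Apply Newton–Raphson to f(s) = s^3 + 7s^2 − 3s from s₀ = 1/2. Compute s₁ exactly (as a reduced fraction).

8/19

f'(s) = 3s^2 + 14s − 3.
f(1/2) = 3/8, f'(1/2) = 19/4, so s₁ = (1/2) − (3/8)/(19/4) = 8/19.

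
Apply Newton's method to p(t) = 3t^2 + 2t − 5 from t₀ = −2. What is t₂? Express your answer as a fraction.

−1367/820

p'(t) = 6t + 2.
p(−2) = 3, p'(−2) = −10, so t₁ = (−2) − 3/(−10) = −17/10.
p(−17/10) = 27/100, p'(−17/10) = −41/5, so t₂ = (−17/10) − (27/100)/(−41/5) = −1367/820.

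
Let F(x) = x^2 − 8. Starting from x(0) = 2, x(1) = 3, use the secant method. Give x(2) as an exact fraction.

F(2) = −4, F(3) = 1. x(2) = 3 − 1·(3 − 2)/(1 − (−4)) = 14/5.

14/5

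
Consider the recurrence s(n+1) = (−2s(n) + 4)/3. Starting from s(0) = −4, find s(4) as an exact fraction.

s(1) = (−2·(−4) + 4)/3 = 4.
s(2) = (−2·4 + 4)/3 = −4/3.
s(3) = (−2·(−4/3) + 4)/3 = 20/9.
s(4) = (−2·(20/9) + 4)/3 = −4/27.

−4/27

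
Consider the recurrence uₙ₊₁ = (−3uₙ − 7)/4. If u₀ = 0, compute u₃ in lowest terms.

u₁ = (−3·0 − 7)/4 = −7/4.
u₂ = (−3·(−7/4) − 7)/4 = −7/16.
u₃ = (−3·(−7/16) − 7)/4 = −91/64.

−91/64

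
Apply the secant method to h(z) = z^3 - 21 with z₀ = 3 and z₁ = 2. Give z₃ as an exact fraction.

h(3) = 6, h(2) = -13. z₂ = 2 - (-13)·(2 - 3)/((-13) - 6) = 51/19.
h(2) = -13, h(51/19) = -11388/6859. z₃ = (51/19) - (-11388/6859)·((51/19) - 2)/((-11388/6859) - (-13)) = 16659/5983.

16659/5983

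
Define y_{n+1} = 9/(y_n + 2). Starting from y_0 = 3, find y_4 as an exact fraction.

y_1 = 9/(3 + 2) = 9/5.
y_2 = 9/(9/5 + 2) = 45/19.
y_3 = 9/(45/19 + 2) = 171/83.
y_4 = 9/(171/83 + 2) = 747/337.

747/337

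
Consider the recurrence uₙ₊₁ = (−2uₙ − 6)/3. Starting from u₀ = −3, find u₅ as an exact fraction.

−26/27

u₁ = (−2·(−3) − 6)/3 = 0.
u₂ = (−2·0 − 6)/3 = −2.
u₃ = (−2·(−2) − 6)/3 = −2/3.
u₄ = (−2·(−2/3) − 6)/3 = −14/9.
u₅ = (−2·(−14/9) − 6)/3 = −26/27.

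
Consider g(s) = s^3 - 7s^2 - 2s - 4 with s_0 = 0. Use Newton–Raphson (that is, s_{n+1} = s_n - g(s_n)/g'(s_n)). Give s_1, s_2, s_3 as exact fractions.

s_1 = -2, s_2 = -20/19, s_3 = -20882/55081

g'(s) = 3s^2 - 14s - 2.
g(0) = -4, g'(0) = -2, so s_1 = 0 - (-4)/(-2) = -2.
g(-2) = -36, g'(-2) = 38, so s_2 = (-2) - (-36)/38 = -20/19.
g(-20/19) = -74196/6859, g'(-20/19) = 5798/361, so s_3 = (-20/19) - (-74196/6859)/(5798/361) = -20882/55081.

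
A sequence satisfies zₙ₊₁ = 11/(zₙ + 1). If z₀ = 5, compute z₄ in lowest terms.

913/270

z₁ = 11/(5 + 1) = 11/6.
z₂ = 11/(11/6 + 1) = 66/17.
z₃ = 11/(66/17 + 1) = 187/83.
z₄ = 11/(187/83 + 1) = 913/270.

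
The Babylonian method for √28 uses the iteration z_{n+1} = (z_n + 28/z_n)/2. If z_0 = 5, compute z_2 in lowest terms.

5609/1060

z_1 = (5 + 28/5)/2 = 53/10.
z_2 = (53/10 + 28/(53/10))/2 = 5609/1060.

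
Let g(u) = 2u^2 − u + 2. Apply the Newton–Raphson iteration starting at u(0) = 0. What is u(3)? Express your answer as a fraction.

g'(u) = 4u − 1.
g(0) = 2, g'(0) = −1, so u(1) = 0 − 2/(−1) = 2.
g(2) = 8, g'(2) = 7, so u(2) = 2 − 8/7 = 6/7.
g(6/7) = 128/49, g'(6/7) = 17/7, so u(3) = (6/7) − (128/49)/(17/7) = −26/119.

−26/119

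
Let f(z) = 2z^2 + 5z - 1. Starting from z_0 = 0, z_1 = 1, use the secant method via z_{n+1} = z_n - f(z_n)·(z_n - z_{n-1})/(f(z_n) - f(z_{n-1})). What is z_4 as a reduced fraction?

125/671

f(0) = -1, f(1) = 6. z_2 = 1 - 6·(1 - 0)/(6 - (-1)) = 1/7.
f(1) = 6, f(1/7) = -12/49. z_3 = (1/7) - (-12/49)·((1/7) - 1)/((-12/49) - 6) = 3/17.
f(1/7) = -12/49, f(3/17) = -16/289. z_4 = (3/17) - (-16/289)·((3/17) - (1/7))/((-16/289) - (-12/49)) = 125/671.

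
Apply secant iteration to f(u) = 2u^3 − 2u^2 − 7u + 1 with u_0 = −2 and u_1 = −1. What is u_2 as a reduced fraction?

f(−2) = −9, f(−1) = 4. u_2 = (−1) − 4·((−1) − (−2))/(4 − (−9)) = −17/13.

−17/13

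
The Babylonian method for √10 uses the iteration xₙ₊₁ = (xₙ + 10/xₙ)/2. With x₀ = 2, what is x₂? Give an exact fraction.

89/28

x₁ = (2 + 10/2)/2 = 7/2.
x₂ = (7/2 + 10/(7/2))/2 = 89/28.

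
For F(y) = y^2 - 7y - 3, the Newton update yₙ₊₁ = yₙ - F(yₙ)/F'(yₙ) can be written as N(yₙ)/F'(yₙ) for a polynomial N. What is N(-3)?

F'(y) = 2y - 7.
N(y) = y·F'(y) - F(y) = y·(2y - 7) - (y^2 - 7y - 3) = y^2 + 3.
N(-3) = 12.

12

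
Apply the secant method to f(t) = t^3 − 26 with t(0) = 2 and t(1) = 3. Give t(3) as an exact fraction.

28370/9577

f(2) = −18, f(3) = 1. t(2) = 3 − 1·(3 − 2)/(1 − (−18)) = 56/19.
f(3) = 1, f(56/19) = −2718/6859. t(3) = (56/19) − (−2718/6859)·((56/19) − 3)/((−2718/6859) − 1) = 28370/9577.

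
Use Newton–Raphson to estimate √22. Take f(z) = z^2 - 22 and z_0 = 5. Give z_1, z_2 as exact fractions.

f'(z) = 2z.
f(5) = 3, f'(5) = 10, so z_1 = 5 - 3/10 = 47/10.
f(47/10) = 9/100, f'(47/10) = 47/5, so z_2 = (47/10) - (9/100)/(47/5) = 4409/940.

z_1 = 47/10, z_2 = 4409/940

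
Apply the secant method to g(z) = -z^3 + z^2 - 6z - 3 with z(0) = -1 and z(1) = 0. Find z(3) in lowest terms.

g(-1) = 5, g(0) = -3. z(2) = 0 - (-3)·(0 - (-1))/((-3) - 5) = -3/8.
g(0) = -3, g(-3/8) = -285/512. z(3) = (-3/8) - (-285/512)·((-3/8) - 0)/((-285/512) - (-3)) = -64/139.

-64/139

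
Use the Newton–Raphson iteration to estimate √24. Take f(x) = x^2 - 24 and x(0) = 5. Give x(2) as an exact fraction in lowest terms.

4801/980

f'(x) = 2x.
f(5) = 1, f'(5) = 10, so x(1) = 5 - 1/10 = 49/10.
f(49/10) = 1/100, f'(49/10) = 49/5, so x(2) = (49/10) - (1/100)/(49/5) = 4801/980.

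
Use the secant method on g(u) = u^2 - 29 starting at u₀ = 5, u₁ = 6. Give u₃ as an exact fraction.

g(5) = -4, g(6) = 7. u₂ = 6 - 7·(6 - 5)/(7 - (-4)) = 59/11.
g(6) = 7, g(59/11) = -28/121. u₃ = (59/11) - (-28/121)·((59/11) - 6)/((-28/121) - 7) = 673/125.

673/125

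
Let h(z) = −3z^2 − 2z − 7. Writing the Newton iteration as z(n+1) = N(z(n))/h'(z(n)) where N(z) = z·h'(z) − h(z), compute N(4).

−41

h'(z) = −6z − 2.
N(z) = z·h'(z) − h(z) = z·(−6z − 2) − (−3z^2 − 2z − 7) = −3z^2 + 7.
N(4) = −41.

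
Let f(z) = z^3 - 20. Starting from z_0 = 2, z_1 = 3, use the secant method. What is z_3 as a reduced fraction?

f(2) = -12, f(3) = 7. z_2 = 3 - 7·(3 - 2)/(7 - (-12)) = 50/19.
f(3) = 7, f(50/19) = -12180/6859. z_3 = (50/19) - (-12180/6859)·((50/19) - 3)/((-12180/6859) - 7) = 23270/8599.

23270/8599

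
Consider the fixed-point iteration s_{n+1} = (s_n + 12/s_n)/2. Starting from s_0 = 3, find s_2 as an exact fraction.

s_1 = (3 + 12/3)/2 = 7/2.
s_2 = (7/2 + 12/(7/2))/2 = 97/28.

97/28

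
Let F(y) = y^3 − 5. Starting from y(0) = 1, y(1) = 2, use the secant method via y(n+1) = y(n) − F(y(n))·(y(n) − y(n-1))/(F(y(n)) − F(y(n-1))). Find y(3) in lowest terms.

F(1) = −4, F(2) = 3. y(2) = 2 − 3·(2 − 1)/(3 − (−4)) = 11/7.
F(2) = 3, F(11/7) = −384/343. y(3) = (11/7) − (−384/343)·((11/7) − 2)/((−384/343) − 3) = 265/157.

265/157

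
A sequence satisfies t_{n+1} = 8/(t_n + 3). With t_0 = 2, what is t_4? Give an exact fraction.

t_1 = 8/(2 + 3) = 8/5.
t_2 = 8/(8/5 + 3) = 40/23.
t_3 = 8/(40/23 + 3) = 184/109.
t_4 = 8/(184/109 + 3) = 872/511.

872/511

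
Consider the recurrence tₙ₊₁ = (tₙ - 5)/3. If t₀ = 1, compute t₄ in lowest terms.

t₁ = (1 - 5)/3 = -4/3.
t₂ = ((-4/3) - 5)/3 = -19/9.
t₃ = ((-19/9) - 5)/3 = -64/27.
t₄ = ((-64/27) - 5)/3 = -199/81.

-199/81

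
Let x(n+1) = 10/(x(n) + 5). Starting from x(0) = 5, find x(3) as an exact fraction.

3/2

x(1) = 10/(5 + 5) = 1.
x(2) = 10/(1 + 5) = 5/3.
x(3) = 10/(5/3 + 5) = 3/2.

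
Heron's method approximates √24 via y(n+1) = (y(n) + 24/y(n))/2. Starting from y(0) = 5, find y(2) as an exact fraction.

y(1) = (5 + 24/5)/2 = 49/10.
y(2) = (49/10 + 24/(49/10))/2 = 4801/980.

4801/980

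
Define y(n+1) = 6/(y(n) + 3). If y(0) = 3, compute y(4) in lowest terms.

y(1) = 6/(3 + 3) = 1.
y(2) = 6/(1 + 3) = 3/2.
y(3) = 6/(3/2 + 3) = 4/3.
y(4) = 6/(4/3 + 3) = 18/13.

18/13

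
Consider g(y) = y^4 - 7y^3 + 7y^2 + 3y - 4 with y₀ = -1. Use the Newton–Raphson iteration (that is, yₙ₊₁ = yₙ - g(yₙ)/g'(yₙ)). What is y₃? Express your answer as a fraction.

-35721/50912

g'(y) = 4y^3 - 21y^2 + 14y + 3.
g(-1) = 8, g'(-1) = -36, so y₁ = (-1) - 8/(-36) = -7/9.
g(-7/9) = 10240/6561, g'(-7/9) = -16384/729, so y₂ = (-7/9) - (10240/6561)/(-16384/729) = -17/24.
g(-17/24) = 42025/331776, g'(-17/24) = -65231/3456, so y₃ = (-17/24) - (42025/331776)/(-65231/3456) = -35721/50912.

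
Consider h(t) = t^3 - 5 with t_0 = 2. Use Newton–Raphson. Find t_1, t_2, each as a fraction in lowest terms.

h'(t) = 3t^2.
h(2) = 3, h'(2) = 12, so t_1 = 2 - 3/12 = 7/4.
h(7/4) = 23/64, h'(7/4) = 147/16, so t_2 = (7/4) - (23/64)/(147/16) = 503/294.

t_1 = 7/4, t_2 = 503/294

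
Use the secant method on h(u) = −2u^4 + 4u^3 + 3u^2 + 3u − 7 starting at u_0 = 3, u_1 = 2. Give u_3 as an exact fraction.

657574/200483

h(3) = −25, h(2) = 11. u_2 = 2 − 11·(2 − 3)/(11 − (−25)) = 83/36.
h(2) = 11, h(83/36) = 7032575/839808. u_3 = (83/36) − (7032575/839808)·((83/36) − 2)/((7032575/839808) − 11) = 657574/200483.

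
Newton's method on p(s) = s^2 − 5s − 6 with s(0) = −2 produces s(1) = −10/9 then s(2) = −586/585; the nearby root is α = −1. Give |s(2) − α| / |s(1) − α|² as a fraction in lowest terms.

9/65

s(1) − α = −10/9 − (−1) = −10/9 + 1 = −1/9, so |s(1) − α| = 1/9.
s(2) − α = −586/585 − (−1) = −586/585 + 1 = −1/585, so |s(2) − α| = 1/585.
|s(1) − α|² = 1/81.
Ratio = (1/585) / (1/81) = 9/65.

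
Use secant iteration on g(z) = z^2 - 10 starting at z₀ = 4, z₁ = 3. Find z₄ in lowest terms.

3001/949

g(4) = 6, g(3) = -1. z₂ = 3 - (-1)·(3 - 4)/((-1) - 6) = 22/7.
g(3) = -1, g(22/7) = -6/49. z₃ = (22/7) - (-6/49)·((22/7) - 3)/((-6/49) - (-1)) = 136/43.
g(22/7) = -6/49, g(136/43) = 6/1849. z₄ = (136/43) - (6/1849)·((136/43) - (22/7))/((6/1849) - (-6/49)) = 3001/949.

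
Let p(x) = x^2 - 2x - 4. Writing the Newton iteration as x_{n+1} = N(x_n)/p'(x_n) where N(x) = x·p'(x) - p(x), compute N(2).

p'(x) = 2x - 2.
N(x) = x·p'(x) - p(x) = x·(2x - 2) - (x^2 - 2x - 4) = x^2 + 4.
N(2) = 8.

8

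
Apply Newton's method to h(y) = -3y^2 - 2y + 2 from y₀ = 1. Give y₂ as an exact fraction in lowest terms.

203/368

h'(y) = -6y - 2.
h(1) = -3, h'(1) = -8, so y₁ = 1 - (-3)/(-8) = 5/8.
h(5/8) = -27/64, h'(5/8) = -23/4, so y₂ = (5/8) - (-27/64)/(-23/4) = 203/368.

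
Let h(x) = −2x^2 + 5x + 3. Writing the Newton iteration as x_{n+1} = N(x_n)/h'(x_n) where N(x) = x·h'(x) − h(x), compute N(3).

−21

h'(x) = −4x + 5.
N(x) = x·h'(x) − h(x) = x·(−4x + 5) − (−2x^2 + 5x + 3) = −2x^2 − 3.
N(3) = −21.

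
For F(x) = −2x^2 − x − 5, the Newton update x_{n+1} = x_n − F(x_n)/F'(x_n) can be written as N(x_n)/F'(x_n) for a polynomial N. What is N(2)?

−3

F'(x) = −4x − 1.
N(x) = x·F'(x) − F(x) = x·(−4x − 1) − (−2x^2 − x − 5) = −2x^2 + 5.
N(2) = −3.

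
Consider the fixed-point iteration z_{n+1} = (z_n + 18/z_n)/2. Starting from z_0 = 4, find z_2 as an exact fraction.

577/136

z_1 = (4 + 18/4)/2 = 17/4.
z_2 = (17/4 + 18/(17/4))/2 = 577/136.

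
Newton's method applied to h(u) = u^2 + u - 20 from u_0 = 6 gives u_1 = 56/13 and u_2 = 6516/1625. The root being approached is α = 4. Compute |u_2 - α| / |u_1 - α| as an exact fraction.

u_1 - α = 56/13 - 4 = 4/13, so |u_1 - α| = 4/13.
u_2 - α = 6516/1625 - 4 = 16/1625, so |u_2 - α| = 16/1625.
Ratio = (16/1625) / (4/13) = 4/125.

4/125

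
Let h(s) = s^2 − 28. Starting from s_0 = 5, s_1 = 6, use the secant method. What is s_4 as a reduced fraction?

h(5) = −3, h(6) = 8. s_2 = 6 − 8·(6 − 5)/(8 − (−3)) = 58/11.
h(6) = 8, h(58/11) = −24/121. s_3 = (58/11) − (−24/121)·((58/11) − 6)/((−24/121) − 8) = 164/31.
h(58/11) = −24/121, h(164/31) = −12/961. s_4 = (164/31) − (−12/961)·((164/31) − (58/11))/((−12/961) − (−24/121)) = 9530/1801.

9530/1801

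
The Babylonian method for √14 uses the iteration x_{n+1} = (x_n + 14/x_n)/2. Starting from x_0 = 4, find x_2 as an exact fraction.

449/120

x_1 = (4 + 14/4)/2 = 15/4.
x_2 = (15/4 + 14/(15/4))/2 = 449/120.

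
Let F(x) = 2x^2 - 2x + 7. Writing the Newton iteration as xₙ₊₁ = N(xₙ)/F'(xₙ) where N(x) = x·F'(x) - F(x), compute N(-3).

11

F'(x) = 4x - 2.
N(x) = x·F'(x) - F(x) = x·(4x - 2) - (2x^2 - 2x + 7) = 2x^2 - 7.
N(-3) = 11.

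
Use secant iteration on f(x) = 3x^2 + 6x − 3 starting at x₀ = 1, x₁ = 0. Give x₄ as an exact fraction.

12/29

f(1) = 6, f(0) = −3. x₂ = 0 − (−3)·(0 − 1)/((−3) − 6) = 1/3.
f(0) = −3, f(1/3) = −2/3. x₃ = (1/3) − (−2/3)·((1/3) − 0)/((−2/3) − (−3)) = 3/7.
f(1/3) = −2/3, f(3/7) = 6/49. x₄ = (3/7) − (6/49)·((3/7) − (1/3))/((6/49) − (−2/3)) = 12/29.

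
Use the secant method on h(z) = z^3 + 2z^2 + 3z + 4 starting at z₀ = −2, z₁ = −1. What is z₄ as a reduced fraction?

h(−2) = −2, h(−1) = 2. z₂ = (−1) − 2·((−1) − (−2))/(2 − (−2)) = −3/2.
h(−1) = 2, h(−3/2) = 5/8. z₃ = (−3/2) − (5/8)·((−3/2) − (−1))/((5/8) − 2) = −19/11.
h(−3/2) = 5/8, h(−19/11) = −490/1331. z₄ = (−19/11) − (−490/1331)·((−19/11) − (−3/2))/((−490/1331) − (5/8)) = −695/423.

−695/423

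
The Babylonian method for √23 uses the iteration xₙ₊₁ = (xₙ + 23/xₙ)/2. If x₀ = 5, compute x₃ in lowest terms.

x₁ = (5 + 23/5)/2 = 24/5.
x₂ = (24/5 + 23/(24/5))/2 = 1151/240.
x₃ = (1151/240 + 23/(1151/240))/2 = 2649601/552480.

2649601/552480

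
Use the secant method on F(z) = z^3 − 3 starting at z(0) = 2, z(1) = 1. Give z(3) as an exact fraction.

F(2) = 5, F(1) = −2. z(2) = 1 − (−2)·(1 − 2)/((−2) − 5) = 9/7.
F(1) = −2, F(9/7) = −300/343. z(3) = (9/7) − (−300/343)·((9/7) − 1)/((−300/343) − (−2)) = 291/193.

291/193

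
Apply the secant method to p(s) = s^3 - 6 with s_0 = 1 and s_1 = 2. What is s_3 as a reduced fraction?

p(1) = -5, p(2) = 2. s_2 = 2 - 2·(2 - 1)/(2 - (-5)) = 12/7.
p(2) = 2, p(12/7) = -330/343. s_3 = (12/7) - (-330/343)·((12/7) - 2)/((-330/343) - 2) = 459/254.

459/254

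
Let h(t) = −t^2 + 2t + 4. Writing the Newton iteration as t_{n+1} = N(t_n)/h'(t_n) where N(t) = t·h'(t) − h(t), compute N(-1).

−5

h'(t) = −2t + 2.
N(t) = t·h'(t) − h(t) = t·(−2t + 2) − (−t^2 + 2t + 4) = −t^2 − 4.
N(-1) = −5.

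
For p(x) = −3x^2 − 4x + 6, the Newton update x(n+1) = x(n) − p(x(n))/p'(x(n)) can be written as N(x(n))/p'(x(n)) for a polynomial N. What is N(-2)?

−18

p'(x) = −6x − 4.
N(x) = x·p'(x) − p(x) = x·(−6x − 4) − (−3x^2 − 4x + 6) = −3x^2 − 6.
N(-2) = −18.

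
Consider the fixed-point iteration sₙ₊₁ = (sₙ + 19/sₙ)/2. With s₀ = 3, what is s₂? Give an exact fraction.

s₁ = (3 + 19/3)/2 = 14/3.
s₂ = (14/3 + 19/(14/3))/2 = 367/84.

367/84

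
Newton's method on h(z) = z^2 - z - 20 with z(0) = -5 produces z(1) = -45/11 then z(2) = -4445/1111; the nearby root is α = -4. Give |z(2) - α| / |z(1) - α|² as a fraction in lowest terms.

z(1) - α = -45/11 - (-4) = -45/11 + 4 = -1/11, so |z(1) - α| = 1/11.
z(2) - α = -4445/1111 - (-4) = -4445/1111 + 4 = -1/1111, so |z(2) - α| = 1/1111.
|z(1) - α|² = 1/121.
Ratio = (1/1111) / (1/121) = 11/101.

11/101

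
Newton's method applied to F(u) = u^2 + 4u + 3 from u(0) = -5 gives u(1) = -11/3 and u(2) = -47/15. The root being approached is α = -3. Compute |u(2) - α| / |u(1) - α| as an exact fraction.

1/5

u(1) - α = -11/3 - (-3) = -11/3 + 3 = -2/3, so |u(1) - α| = 2/3.
u(2) - α = -47/15 - (-3) = -47/15 + 3 = -2/15, so |u(2) - α| = 2/15.
Ratio = (2/15) / (2/3) = 1/5.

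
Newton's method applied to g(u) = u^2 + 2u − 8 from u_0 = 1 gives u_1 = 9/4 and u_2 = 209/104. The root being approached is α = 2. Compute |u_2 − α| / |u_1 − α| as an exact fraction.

u_1 − α = 9/4 − 2 = 1/4, so |u_1 − α| = 1/4.
u_2 − α = 209/104 − 2 = 1/104, so |u_2 − α| = 1/104.
Ratio = (1/104) / (1/4) = 1/26.

1/26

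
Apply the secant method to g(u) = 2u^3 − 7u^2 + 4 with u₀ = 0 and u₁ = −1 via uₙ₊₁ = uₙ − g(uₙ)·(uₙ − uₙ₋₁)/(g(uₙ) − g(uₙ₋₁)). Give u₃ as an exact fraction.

−136/217

g(0) = 4, g(−1) = −5. u₂ = (−1) − (−5)·((−1) − 0)/((−5) − 4) = −4/9.
g(−1) = −5, g(−4/9) = 1780/729. u₃ = (−4/9) − (1780/729)·((−4/9) − (−1))/((1780/729) − (−5)) = −136/217.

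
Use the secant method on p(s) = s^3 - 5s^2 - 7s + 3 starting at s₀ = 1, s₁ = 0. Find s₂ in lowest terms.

3/11

p(1) = -8, p(0) = 3. s₂ = 0 - 3·(0 - 1)/(3 - (-8)) = 3/11.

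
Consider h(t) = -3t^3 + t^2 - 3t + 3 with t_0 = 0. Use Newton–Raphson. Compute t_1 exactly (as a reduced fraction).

h'(t) = -9t^2 + 2t - 3.
h(0) = 3, h'(0) = -3, so t_1 = 0 - 3/(-3) = 1.

1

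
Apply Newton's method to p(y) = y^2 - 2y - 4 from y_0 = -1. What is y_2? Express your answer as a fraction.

p'(y) = 2y - 2.
p(-1) = -1, p'(-1) = -4, so y_1 = (-1) - (-1)/(-4) = -5/4.
p(-5/4) = 1/16, p'(-5/4) = -9/2, so y_2 = (-5/4) - (1/16)/(-9/2) = -89/72.

-89/72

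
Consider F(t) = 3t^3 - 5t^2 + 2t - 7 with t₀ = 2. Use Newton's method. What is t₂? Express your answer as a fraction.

31304/16119

F'(t) = 9t^2 - 10t + 2.
F(2) = 1, F'(2) = 18, so t₁ = 2 - 1/18 = 35/18.
F(35/18) = 77/1944, F'(35/18) = 199/12, so t₂ = (35/18) - (77/1944)/(199/12) = 31304/16119.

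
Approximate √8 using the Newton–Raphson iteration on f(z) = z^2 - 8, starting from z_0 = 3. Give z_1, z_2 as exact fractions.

f'(z) = 2z.
f(3) = 1, f'(3) = 6, so z_1 = 3 - 1/6 = 17/6.
f(17/6) = 1/36, f'(17/6) = 17/3, so z_2 = (17/6) - (1/36)/(17/3) = 577/204.

z_1 = 17/6, z_2 = 577/204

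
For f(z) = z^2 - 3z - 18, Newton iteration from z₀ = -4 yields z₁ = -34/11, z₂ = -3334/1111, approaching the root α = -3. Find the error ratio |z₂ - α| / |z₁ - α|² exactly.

z₁ - α = -34/11 - (-3) = -34/11 + 3 = -1/11, so |z₁ - α| = 1/11.
z₂ - α = -3334/1111 - (-3) = -3334/1111 + 3 = -1/1111, so |z₂ - α| = 1/1111.
|z₁ - α|² = 1/121.
Ratio = (1/1111) / (1/121) = 11/101.

11/101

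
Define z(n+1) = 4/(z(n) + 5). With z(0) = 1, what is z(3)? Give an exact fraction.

68/97

z(1) = 4/(1 + 5) = 2/3.
z(2) = 4/(2/3 + 5) = 12/17.
z(3) = 4/(12/17 + 5) = 68/97.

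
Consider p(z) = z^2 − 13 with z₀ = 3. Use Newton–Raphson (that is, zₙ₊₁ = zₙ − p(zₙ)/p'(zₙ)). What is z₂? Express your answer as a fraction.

119/33

p'(z) = 2z.
p(3) = −4, p'(3) = 6, so z₁ = 3 − (−4)/6 = 11/3.
p(11/3) = 4/9, p'(11/3) = 22/3, so z₂ = (11/3) − (4/9)/(22/3) = 119/33.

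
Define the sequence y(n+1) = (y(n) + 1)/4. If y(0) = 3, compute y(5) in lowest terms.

y(1) = (3 + 1)/4 = 1.
y(2) = (1 + 1)/4 = 1/2.
y(3) = ((1/2) + 1)/4 = 3/8.
y(4) = ((3/8) + 1)/4 = 11/32.
y(5) = ((11/32) + 1)/4 = 43/128.

43/128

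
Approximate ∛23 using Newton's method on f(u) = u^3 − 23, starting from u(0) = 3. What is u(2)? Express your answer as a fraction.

1365775/480249

f'(u) = 3u^2.
f(3) = 4, f'(3) = 27, so u(1) = 3 − 4/27 = 77/27.
f(77/27) = 3824/19683, f'(77/27) = 5929/243, so u(2) = (77/27) − (3824/19683)/(5929/243) = 1365775/480249.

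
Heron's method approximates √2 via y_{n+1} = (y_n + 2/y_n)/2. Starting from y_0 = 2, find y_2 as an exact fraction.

y_1 = (2 + 2/2)/2 = 3/2.
y_2 = (3/2 + 2/(3/2))/2 = 17/12.

17/12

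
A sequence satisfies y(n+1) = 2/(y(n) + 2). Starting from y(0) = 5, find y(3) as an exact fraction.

16/23

y(1) = 2/(5 + 2) = 2/7.
y(2) = 2/(2/7 + 2) = 7/8.
y(3) = 2/(7/8 + 2) = 16/23.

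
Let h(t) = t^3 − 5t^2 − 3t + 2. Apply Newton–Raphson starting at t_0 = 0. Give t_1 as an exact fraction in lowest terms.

2/3

h'(t) = 3t^2 − 10t − 3.
h(0) = 2, h'(0) = −3, so t_1 = 0 − 2/(−3) = 2/3.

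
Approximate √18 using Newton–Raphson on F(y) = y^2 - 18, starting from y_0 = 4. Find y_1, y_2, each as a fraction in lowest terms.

F'(y) = 2y.
F(4) = -2, F'(4) = 8, so y_1 = 4 - (-2)/8 = 17/4.
F(17/4) = 1/16, F'(17/4) = 17/2, so y_2 = (17/4) - (1/16)/(17/2) = 577/136.

y_1 = 17/4, y_2 = 577/136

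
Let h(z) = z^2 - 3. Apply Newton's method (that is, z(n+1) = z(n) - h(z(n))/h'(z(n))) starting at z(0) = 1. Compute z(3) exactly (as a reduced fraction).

97/56

h'(z) = 2z.
h(1) = -2, h'(1) = 2, so z(1) = 1 - (-2)/2 = 2.
h(2) = 1, h'(2) = 4, so z(2) = 2 - 1/4 = 7/4.
h(7/4) = 1/16, h'(7/4) = 7/2, so z(3) = (7/4) - (1/16)/(7/2) = 97/56.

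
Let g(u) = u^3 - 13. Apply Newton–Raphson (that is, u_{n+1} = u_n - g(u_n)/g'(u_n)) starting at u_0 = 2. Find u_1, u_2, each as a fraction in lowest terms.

u_1 = 29/12, u_2 = 35621/15138

g'(u) = 3u^2.
g(2) = -5, g'(2) = 12, so u_1 = 2 - (-5)/12 = 29/12.
g(29/12) = 1925/1728, g'(29/12) = 841/48, so u_2 = (29/12) - (1925/1728)/(841/48) = 35621/15138.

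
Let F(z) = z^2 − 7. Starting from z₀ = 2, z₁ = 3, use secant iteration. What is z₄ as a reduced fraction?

971/367

F(2) = −3, F(3) = 2. z₂ = 3 − 2·(3 − 2)/(2 − (−3)) = 13/5.
F(3) = 2, F(13/5) = −6/25. z₃ = (13/5) − (−6/25)·((13/5) − 3)/((−6/25) − 2) = 37/14.
F(13/5) = −6/25, F(37/14) = −3/196. z₄ = (37/14) − (−3/196)·((37/14) − (13/5))/((−3/196) − (−6/25)) = 971/367.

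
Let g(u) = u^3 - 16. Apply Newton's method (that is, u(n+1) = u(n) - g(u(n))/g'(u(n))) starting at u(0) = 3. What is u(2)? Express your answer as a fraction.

g'(u) = 3u^2.
g(3) = 11, g'(3) = 27, so u(1) = 3 - 11/27 = 70/27.
g(70/27) = 28072/19683, g'(70/27) = 4900/243, so u(2) = (70/27) - (28072/19683)/(4900/243) = 250232/99225.

250232/99225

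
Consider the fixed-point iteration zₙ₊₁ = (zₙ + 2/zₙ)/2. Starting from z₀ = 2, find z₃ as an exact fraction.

577/408

z₁ = (2 + 2/2)/2 = 3/2.
z₂ = (3/2 + 2/(3/2))/2 = 17/12.
z₃ = (17/12 + 2/(17/12))/2 = 577/408.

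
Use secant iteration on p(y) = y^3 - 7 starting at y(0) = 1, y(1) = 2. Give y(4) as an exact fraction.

99535299/52030837

p(1) = -6, p(2) = 1. y(2) = 2 - 1·(2 - 1)/(1 - (-6)) = 13/7.
p(2) = 1, p(13/7) = -204/343. y(3) = (13/7) - (-204/343)·((13/7) - 2)/((-204/343) - 1) = 1045/547.
p(13/7) = -204/343, p(1045/547) = -4505136/163667323. y(4) = (1045/547) - (-4505136/163667323)·((1045/547) - (13/7))/((-4505136/163667323) - (-204/343)) = 99535299/52030837.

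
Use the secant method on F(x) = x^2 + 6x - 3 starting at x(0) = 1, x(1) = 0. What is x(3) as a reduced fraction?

F(1) = 4, F(0) = -3. x(2) = 0 - (-3)·(0 - 1)/((-3) - 4) = 3/7.
F(0) = -3, F(3/7) = -12/49. x(3) = (3/7) - (-12/49)·((3/7) - 0)/((-12/49) - (-3)) = 7/15.

7/15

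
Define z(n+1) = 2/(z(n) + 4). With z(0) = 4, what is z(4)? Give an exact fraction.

76/169

z(1) = 2/(4 + 4) = 1/4.
z(2) = 2/(1/4 + 4) = 8/17.
z(3) = 2/(8/17 + 4) = 17/38.
z(4) = 2/(17/38 + 4) = 76/169.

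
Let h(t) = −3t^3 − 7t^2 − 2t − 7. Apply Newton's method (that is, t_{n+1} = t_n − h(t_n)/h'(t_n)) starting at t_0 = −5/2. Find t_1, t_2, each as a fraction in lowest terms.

h'(t) = −9t^2 − 14t − 2.
h(−5/2) = 9/8, h'(−5/2) = −93/4, so t_1 = (−5/2) − (9/8)/(−93/4) = −76/31.
h(−76/31) = 1071/29791, h'(−76/31) = −20922/961, so t_2 = (−76/31) − (1071/29791)/(−20922/961) = −529667/216194.

t_1 = −76/31, t_2 = −529667/216194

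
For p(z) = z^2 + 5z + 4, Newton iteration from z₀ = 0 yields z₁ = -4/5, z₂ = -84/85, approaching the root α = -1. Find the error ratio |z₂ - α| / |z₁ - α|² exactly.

5/17

z₁ - α = -4/5 - (-1) = -4/5 + 1 = 1/5, so |z₁ - α| = 1/5.
z₂ - α = -84/85 - (-1) = -84/85 + 1 = 1/85, so |z₂ - α| = 1/85.
|z₁ - α|² = 1/25.
Ratio = (1/85) / (1/25) = 5/17.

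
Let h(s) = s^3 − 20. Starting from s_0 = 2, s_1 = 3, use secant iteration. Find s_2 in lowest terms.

50/19

h(2) = −12, h(3) = 7. s_2 = 3 − 7·(3 − 2)/(7 − (−12)) = 50/19.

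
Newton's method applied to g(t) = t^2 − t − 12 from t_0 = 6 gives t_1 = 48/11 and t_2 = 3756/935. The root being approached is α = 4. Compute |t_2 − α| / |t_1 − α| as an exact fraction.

4/85

t_1 − α = 48/11 − 4 = 4/11, so |t_1 − α| = 4/11.
t_2 − α = 3756/935 − 4 = 16/935, so |t_2 − α| = 16/935.
Ratio = (16/935) / (4/11) = 4/85.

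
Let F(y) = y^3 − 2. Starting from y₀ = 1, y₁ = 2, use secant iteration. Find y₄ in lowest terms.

F(1) = −1, F(2) = 6. y₂ = 2 − 6·(2 − 1)/(6 − (−1)) = 8/7.
F(2) = 6, F(8/7) = −174/343. y₃ = (8/7) − (−174/343)·((8/7) − 2)/((−174/343) − 6) = 75/62.
F(8/7) = −174/343, F(75/62) = −54781/238328. y₄ = (75/62) − (−54781/238328)·((75/62) − (8/7))/((−54781/238328) − (−174/343)) = 989312/782041.

989312/782041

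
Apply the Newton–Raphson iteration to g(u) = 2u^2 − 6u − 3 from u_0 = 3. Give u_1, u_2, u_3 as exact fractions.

u_1 = 7/2, u_2 = 55/16, u_3 = 3409/992

g'(u) = 4u − 6.
g(3) = −3, g'(3) = 6, so u_1 = 3 − (−3)/6 = 7/2.
g(7/2) = 1/2, g'(7/2) = 8, so u_2 = (7/2) − (1/2)/8 = 55/16.
g(55/16) = 1/128, g'(55/16) = 31/4, so u_3 = (55/16) − (1/128)/(31/4) = 3409/992.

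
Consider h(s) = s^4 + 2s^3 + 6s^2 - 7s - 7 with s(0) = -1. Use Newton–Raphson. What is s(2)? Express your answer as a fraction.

h'(s) = 4s^3 + 6s^2 + 12s - 7.
h(-1) = 5, h'(-1) = -17, so s(1) = (-1) - 5/(-17) = -12/17.
h(-12/17) = 39725/83521, h'(-12/17) = -68231/4913, so s(2) = (-12/17) - (39725/83521)/(-68231/4913) = -779047/1159927.

-779047/1159927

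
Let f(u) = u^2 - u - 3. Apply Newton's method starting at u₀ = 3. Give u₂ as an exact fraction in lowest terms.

219/95

f'(u) = 2u - 1.
f(3) = 3, f'(3) = 5, so u₁ = 3 - 3/5 = 12/5.
f(12/5) = 9/25, f'(12/5) = 19/5, so u₂ = (12/5) - (9/25)/(19/5) = 219/95.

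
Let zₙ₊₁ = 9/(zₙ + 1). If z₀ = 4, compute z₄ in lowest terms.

z₁ = 9/(4 + 1) = 9/5.
z₂ = 9/(9/5 + 1) = 45/14.
z₃ = 9/(45/14 + 1) = 126/59.
z₄ = 9/(126/59 + 1) = 531/185.

531/185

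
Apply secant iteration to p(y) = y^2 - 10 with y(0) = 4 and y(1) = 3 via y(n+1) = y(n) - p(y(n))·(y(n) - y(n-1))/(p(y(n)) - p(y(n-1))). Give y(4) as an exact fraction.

3001/949

p(4) = 6, p(3) = -1. y(2) = 3 - (-1)·(3 - 4)/((-1) - 6) = 22/7.
p(3) = -1, p(22/7) = -6/49. y(3) = (22/7) - (-6/49)·((22/7) - 3)/((-6/49) - (-1)) = 136/43.
p(22/7) = -6/49, p(136/43) = 6/1849. y(4) = (136/43) - (6/1849)·((136/43) - (22/7))/((6/1849) - (-6/49)) = 3001/949.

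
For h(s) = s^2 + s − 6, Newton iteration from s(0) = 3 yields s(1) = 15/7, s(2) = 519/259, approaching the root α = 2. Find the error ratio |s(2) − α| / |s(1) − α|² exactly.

s(1) − α = 15/7 − 2 = 1/7, so |s(1) − α| = 1/7.
s(2) − α = 519/259 − 2 = 1/259, so |s(2) − α| = 1/259.
|s(1) − α|² = 1/49.
Ratio = (1/259) / (1/49) = 7/37.

7/37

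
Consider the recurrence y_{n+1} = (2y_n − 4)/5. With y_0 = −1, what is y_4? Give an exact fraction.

−828/625

y_1 = (2·(−1) − 4)/5 = −6/5.
y_2 = (2·(−6/5) − 4)/5 = −32/25.
y_3 = (2·(−32/25) − 4)/5 = −164/125.
y_4 = (2·(−164/125) − 4)/5 = −828/625.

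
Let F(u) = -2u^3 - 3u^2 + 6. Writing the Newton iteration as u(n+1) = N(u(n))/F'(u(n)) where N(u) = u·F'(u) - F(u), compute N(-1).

-5

F'(u) = -6u^2 - 6u.
N(u) = u·F'(u) - F(u) = u·(-6u^2 - 6u) - (-2u^3 - 3u^2 + 6) = -4u^3 - 3u^2 - 6.
N(-1) = -5.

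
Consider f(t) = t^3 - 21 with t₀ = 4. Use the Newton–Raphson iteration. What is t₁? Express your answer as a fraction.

f'(t) = 3t^2.
f(4) = 43, f'(4) = 48, so t₁ = 4 - 43/48 = 149/48.

149/48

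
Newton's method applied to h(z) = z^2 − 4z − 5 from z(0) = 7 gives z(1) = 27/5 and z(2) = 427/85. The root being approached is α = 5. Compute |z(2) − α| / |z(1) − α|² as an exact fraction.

z(1) − α = 27/5 − 5 = 2/5, so |z(1) − α| = 2/5.
z(2) − α = 427/85 − 5 = 2/85, so |z(2) − α| = 2/85.
|z(1) − α|² = 4/25.
Ratio = (2/85) / (4/25) = 5/34.

5/34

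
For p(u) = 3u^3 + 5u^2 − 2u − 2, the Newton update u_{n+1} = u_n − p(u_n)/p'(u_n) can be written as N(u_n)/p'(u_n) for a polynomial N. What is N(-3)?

p'(u) = 9u^2 + 10u − 2.
N(u) = u·p'(u) − p(u) = u·(9u^2 + 10u − 2) − (3u^3 + 5u^2 − 2u − 2) = 6u^3 + 5u^2 + 2.
N(-3) = −115.

−115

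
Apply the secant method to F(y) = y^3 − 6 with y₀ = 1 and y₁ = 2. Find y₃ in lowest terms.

459/254

F(1) = −5, F(2) = 2. y₂ = 2 − 2·(2 − 1)/(2 − (−5)) = 12/7.
F(2) = 2, F(12/7) = −330/343. y₃ = (12/7) − (−330/343)·((12/7) − 2)/((−330/343) − 2) = 459/254.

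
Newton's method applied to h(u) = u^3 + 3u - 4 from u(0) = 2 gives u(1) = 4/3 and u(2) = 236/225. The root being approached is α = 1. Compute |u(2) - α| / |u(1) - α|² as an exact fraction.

11/25

u(1) - α = 4/3 - 1 = 1/3, so |u(1) - α| = 1/3.
u(2) - α = 236/225 - 1 = 11/225, so |u(2) - α| = 11/225.
|u(1) - α|² = 1/9.
Ratio = (11/225) / (1/9) = 11/25.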